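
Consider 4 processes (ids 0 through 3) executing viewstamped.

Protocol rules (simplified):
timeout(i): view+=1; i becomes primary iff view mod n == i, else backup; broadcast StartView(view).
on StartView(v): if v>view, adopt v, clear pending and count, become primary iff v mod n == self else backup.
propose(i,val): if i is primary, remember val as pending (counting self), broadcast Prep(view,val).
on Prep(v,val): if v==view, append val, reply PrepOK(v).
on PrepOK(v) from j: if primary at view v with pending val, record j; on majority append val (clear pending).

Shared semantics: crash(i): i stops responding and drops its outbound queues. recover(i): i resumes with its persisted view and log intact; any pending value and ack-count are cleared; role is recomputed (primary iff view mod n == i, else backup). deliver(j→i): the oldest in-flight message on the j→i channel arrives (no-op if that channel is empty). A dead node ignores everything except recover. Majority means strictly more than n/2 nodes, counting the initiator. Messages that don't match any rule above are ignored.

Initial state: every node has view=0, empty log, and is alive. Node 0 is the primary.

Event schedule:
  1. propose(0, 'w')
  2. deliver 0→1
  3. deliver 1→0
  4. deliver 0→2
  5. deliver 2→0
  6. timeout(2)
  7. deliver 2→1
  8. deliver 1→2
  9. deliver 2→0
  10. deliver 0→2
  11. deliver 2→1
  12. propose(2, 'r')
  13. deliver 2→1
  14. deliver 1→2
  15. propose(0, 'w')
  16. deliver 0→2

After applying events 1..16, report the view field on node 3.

0

e1 propose(0,'w'): ·
e2 deliver 0→1: 1[back,v=0,w]
e3 deliver 1→0: ·
e4 deliver 0→2: 2[back,v=0,w]
e5 deliver 2→0: 0[prim,v=0,w]
e6 timeout(2): 2[back,v=1,w]
e7 deliver 2→1: 1[prim,v=1,w]
e8 deliver 1→2: ·
e9 deliver 2→0: 0[back,v=1,w]
e10 deliver 0→2: ·
e11 deliver 2→1: ·
e12 propose(2,'r'): ·
e13 deliver 2→1: ·
e14 deliver 1→2: ·
e15 propose(0,'w'): ·
e16 deliver 0→2: ·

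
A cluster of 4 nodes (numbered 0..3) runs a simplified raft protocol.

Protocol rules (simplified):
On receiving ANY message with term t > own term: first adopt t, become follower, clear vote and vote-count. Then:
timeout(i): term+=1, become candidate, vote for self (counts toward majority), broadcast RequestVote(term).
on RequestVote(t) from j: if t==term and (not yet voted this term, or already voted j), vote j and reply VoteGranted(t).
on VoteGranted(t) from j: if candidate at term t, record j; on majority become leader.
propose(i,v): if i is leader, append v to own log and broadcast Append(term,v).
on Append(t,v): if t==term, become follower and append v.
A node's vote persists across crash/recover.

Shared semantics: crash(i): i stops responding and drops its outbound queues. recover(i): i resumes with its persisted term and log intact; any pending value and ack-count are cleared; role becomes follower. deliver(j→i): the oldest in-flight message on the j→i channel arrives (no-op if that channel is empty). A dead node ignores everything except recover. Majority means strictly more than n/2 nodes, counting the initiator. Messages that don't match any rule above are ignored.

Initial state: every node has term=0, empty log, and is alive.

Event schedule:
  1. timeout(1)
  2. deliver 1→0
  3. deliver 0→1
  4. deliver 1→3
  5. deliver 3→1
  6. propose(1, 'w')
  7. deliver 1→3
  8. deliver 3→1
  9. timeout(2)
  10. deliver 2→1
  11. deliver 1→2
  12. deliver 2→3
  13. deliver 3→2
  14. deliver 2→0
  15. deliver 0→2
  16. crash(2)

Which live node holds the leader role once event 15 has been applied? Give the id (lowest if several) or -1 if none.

e1 timeout(1): 1[cand,t=1,-]
e2 deliver 1→0: 0[foll,t=1,-]
e3 deliver 0→1: ·
e4 deliver 1→3: 3[foll,t=1,-]
e5 deliver 3→1: 1[lead,t=1,-]
e6 propose(1,'w'): 1[lead,t=1,w]
e7 deliver 1→3: 3[foll,t=1,w]
e8 deliver 3→1: ·
e9 timeout(2): 2[cand,t=1,-]
e10 deliver 2→1: ·
e11 deliver 1→2: ·
e12 deliver 2→3: ·
e13 deliver 3→2: ·
e14 deliver 2→0: ·
e15 deliver 0→2: ·

1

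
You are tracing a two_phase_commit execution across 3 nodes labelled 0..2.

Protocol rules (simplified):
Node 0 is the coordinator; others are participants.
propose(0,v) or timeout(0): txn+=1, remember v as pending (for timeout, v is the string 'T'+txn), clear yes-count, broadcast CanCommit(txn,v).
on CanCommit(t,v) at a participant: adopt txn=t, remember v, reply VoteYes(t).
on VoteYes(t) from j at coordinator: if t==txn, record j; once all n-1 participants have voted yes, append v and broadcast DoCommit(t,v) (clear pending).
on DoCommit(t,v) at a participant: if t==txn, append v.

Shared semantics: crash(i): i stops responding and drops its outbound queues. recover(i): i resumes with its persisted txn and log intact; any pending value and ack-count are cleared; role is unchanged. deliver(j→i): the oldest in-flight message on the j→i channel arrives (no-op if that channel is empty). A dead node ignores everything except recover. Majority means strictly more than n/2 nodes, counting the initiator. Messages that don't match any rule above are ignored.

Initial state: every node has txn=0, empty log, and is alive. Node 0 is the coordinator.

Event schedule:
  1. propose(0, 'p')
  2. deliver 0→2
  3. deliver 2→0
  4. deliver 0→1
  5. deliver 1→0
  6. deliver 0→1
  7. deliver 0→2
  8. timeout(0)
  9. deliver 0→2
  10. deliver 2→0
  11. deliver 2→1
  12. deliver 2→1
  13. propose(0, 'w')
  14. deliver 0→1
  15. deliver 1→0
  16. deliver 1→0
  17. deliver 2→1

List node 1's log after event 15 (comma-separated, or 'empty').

step 1 propose(0,'p'): 0={coor,t=1,log=-}
step 2 deliver 0→2: 2={part,t=1,log=-}
step 3 deliver 2→0: —
step 4 deliver 0→1: 1={part,t=1,log=-}
step 5 deliver 1→0: 0={coor,t=1,log=p}
step 6 deliver 0→1: 1={part,t=1,log=p}
step 7 deliver 0→2: 2={part,t=1,log=p}
step 8 timeout(0): 0={coor,t=2,log=p}
step 9 deliver 0→2: 2={part,t=2,log=p}
step 10 deliver 2→0: —
step 11 deliver 2→1: —
step 12 deliver 2→1: —
step 13 propose(0,'w'): 0={coor,t=3,log=p}
step 14 deliver 0→1: 1={part,t=2,log=p}
step 15 deliver 1→0: —

p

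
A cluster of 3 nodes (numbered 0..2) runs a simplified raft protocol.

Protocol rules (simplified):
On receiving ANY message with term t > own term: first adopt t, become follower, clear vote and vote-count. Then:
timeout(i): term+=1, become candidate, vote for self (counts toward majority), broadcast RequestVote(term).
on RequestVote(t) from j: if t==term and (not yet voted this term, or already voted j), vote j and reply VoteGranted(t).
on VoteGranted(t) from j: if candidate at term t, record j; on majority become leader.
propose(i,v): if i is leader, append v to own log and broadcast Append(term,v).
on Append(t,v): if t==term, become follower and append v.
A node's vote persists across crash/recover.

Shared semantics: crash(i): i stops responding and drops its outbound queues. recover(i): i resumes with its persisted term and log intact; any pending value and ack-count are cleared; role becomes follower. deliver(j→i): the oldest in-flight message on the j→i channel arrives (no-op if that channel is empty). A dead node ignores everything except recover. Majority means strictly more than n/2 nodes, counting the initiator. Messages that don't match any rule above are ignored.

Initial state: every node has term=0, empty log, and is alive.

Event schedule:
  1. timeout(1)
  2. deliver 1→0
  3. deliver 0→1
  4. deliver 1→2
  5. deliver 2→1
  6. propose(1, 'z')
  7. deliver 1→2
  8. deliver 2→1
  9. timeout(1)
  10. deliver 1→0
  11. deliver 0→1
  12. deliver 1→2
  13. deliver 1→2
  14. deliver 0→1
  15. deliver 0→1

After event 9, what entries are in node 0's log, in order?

step 1 timeout(1): 1={cand,t=1,log=-}
step 2 deliver 1→0: 0={foll,t=1,log=-}
step 3 deliver 0→1: 1={lead,t=1,log=-}
step 4 deliver 1→2: 2={foll,t=1,log=-}
step 5 deliver 2→1: —
step 6 propose(1,'z'): 1={lead,t=1,log=z}
step 7 deliver 1→2: 2={foll,t=1,log=z}
step 8 deliver 2→1: —
step 9 timeout(1): 1={cand,t=2,log=z}

empty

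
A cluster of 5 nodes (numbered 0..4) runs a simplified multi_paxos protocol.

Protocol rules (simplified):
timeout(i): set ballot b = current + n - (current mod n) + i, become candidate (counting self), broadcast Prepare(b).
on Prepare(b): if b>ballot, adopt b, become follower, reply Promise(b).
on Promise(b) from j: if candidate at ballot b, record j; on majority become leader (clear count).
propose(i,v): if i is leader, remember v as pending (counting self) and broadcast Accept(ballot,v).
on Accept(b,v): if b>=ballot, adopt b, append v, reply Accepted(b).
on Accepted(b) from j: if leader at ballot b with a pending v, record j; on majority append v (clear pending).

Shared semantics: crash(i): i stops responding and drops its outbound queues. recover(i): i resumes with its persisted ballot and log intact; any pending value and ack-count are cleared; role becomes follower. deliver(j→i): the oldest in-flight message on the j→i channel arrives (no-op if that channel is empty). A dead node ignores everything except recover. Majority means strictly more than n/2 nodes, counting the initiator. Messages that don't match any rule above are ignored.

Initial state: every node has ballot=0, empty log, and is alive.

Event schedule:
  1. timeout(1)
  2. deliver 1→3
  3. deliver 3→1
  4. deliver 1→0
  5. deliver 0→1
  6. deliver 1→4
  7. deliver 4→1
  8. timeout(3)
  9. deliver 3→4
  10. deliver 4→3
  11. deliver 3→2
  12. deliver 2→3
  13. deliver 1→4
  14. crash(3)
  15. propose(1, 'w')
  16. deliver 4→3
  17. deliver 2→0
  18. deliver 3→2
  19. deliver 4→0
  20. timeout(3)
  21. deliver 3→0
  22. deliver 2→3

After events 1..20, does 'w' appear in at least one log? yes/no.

no

1. timeout(1):  <1:cand b6 ->
2. deliver 1→3:  <3:foll b6 ->
3. deliver 3→1:  nop
4. deliver 1→0:  <0:foll b6 ->
5. deliver 0→1:  <1:lead b6 ->
6. deliver 1→4:  <4:foll b6 ->
7. deliver 4→1:  nop
8. timeout(3):  <3:cand b13 ->
9. deliver 3→4:  <4:foll b13 ->
10. deliver 4→3:  nop
11. deliver 3→2:  <2:foll b13 ->
12. deliver 2→3:  <3:lead b13 ->
13. deliver 1→4:  nop
14. crash(3):  <3:✗lead b13 ->
15. propose(1,'w'):  nop
16. deliver 4→3:  nop
17. deliver 2→0:  nop
18. deliver 3→2:  nop
19. deliver 4→0:  nop
20. timeout(3):  nop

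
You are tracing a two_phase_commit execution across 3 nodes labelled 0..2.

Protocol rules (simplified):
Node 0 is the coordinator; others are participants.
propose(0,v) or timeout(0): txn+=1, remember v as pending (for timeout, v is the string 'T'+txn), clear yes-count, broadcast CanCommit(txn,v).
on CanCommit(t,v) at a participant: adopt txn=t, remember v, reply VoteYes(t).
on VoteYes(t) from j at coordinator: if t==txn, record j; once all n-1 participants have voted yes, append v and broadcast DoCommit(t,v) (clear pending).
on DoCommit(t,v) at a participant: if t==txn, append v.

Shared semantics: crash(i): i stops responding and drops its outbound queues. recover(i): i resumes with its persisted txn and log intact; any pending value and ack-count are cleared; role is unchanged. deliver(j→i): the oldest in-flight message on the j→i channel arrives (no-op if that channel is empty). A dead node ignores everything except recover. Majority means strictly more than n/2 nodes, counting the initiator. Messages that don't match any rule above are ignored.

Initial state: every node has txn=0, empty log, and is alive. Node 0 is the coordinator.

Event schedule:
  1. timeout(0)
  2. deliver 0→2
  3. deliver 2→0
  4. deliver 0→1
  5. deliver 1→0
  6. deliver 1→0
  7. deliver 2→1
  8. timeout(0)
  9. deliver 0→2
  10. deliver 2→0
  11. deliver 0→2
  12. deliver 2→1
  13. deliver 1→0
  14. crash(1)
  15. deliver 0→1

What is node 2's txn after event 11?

e1 timeout(0): 0[coor,t=1,-]
e2 deliver 0→2: 2[part,t=1,-]
e3 deliver 2→0: ·
e4 deliver 0→1: 1[part,t=1,-]
e5 deliver 1→0: 0[coor,t=1,T1]
e6 deliver 1→0: ·
e7 deliver 2→1: ·
e8 timeout(0): 0[coor,t=2,T1]
e9 deliver 0→2: 2[part,t=1,T1]
e10 deliver 2→0: ·
e11 deliver 0→2: 2[part,t=2,T1]

2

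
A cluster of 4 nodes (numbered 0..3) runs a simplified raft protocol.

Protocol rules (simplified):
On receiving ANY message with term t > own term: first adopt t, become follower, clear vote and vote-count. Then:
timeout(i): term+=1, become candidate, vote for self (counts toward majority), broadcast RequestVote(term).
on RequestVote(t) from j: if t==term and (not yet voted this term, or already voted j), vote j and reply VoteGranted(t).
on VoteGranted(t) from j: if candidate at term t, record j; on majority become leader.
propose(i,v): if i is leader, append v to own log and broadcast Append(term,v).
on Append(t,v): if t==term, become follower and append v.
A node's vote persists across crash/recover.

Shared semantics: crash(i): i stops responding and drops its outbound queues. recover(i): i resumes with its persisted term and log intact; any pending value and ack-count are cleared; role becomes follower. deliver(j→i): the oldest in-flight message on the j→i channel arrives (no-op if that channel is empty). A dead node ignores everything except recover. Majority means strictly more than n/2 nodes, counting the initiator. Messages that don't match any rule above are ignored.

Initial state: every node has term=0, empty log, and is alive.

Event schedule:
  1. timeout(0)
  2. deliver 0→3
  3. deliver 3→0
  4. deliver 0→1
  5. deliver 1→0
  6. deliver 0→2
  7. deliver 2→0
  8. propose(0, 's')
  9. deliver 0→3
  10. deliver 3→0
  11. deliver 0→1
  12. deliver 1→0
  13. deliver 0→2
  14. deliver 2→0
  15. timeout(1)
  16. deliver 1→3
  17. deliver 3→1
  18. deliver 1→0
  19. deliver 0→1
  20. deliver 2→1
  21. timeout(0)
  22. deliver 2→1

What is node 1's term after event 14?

1. timeout(0):  <0:cand t1 ->
2. deliver 0→3:  <3:foll t1 ->
3. deliver 3→0:  nop
4. deliver 0→1:  <1:foll t1 ->
5. deliver 1→0:  <0:lead t1 ->
6. deliver 0→2:  <2:foll t1 ->
7. deliver 2→0:  nop
8. propose(0,'s'):  <0:lead t1 s>
9. deliver 0→3:  <3:foll t1 s>
10. deliver 3→0:  nop
11. deliver 0→1:  <1:foll t1 s>
12. deliver 1→0:  nop
13. deliver 0→2:  <2:foll t1 s>
14. deliver 2→0:  nop

1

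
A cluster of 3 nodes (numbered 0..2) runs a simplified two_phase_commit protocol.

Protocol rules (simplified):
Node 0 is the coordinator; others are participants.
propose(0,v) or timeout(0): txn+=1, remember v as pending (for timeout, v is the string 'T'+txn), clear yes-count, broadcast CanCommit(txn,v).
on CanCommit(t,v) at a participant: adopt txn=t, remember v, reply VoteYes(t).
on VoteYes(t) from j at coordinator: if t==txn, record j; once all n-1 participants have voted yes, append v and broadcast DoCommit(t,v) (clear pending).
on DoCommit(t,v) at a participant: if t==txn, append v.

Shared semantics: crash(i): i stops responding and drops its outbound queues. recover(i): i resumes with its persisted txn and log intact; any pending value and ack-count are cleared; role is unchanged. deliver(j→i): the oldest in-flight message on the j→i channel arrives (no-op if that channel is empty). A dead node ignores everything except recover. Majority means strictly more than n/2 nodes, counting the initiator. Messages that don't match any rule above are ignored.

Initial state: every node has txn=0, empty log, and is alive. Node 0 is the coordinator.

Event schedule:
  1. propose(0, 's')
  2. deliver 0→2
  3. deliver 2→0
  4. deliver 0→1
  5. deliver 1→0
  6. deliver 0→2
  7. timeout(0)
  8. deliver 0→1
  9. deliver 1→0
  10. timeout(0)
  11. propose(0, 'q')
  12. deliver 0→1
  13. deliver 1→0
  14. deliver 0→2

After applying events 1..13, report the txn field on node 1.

2

1. propose(0,'s'):  <0:coor t1 ->
2. deliver 0→2:  <2:part t1 ->
3. deliver 2→0:  nop
4. deliver 0→1:  <1:part t1 ->
5. deliver 1→0:  <0:coor t1 s>
6. deliver 0→2:  <2:part t1 s>
7. timeout(0):  <0:coor t2 s>
8. deliver 0→1:  <1:part t1 s>
9. deliver 1→0:  nop
10. timeout(0):  <0:coor t3 s>
11. propose(0,'q'):  <0:coor t4 s>
12. deliver 0→1:  <1:part t2 s>
13. deliver 1→0:  nop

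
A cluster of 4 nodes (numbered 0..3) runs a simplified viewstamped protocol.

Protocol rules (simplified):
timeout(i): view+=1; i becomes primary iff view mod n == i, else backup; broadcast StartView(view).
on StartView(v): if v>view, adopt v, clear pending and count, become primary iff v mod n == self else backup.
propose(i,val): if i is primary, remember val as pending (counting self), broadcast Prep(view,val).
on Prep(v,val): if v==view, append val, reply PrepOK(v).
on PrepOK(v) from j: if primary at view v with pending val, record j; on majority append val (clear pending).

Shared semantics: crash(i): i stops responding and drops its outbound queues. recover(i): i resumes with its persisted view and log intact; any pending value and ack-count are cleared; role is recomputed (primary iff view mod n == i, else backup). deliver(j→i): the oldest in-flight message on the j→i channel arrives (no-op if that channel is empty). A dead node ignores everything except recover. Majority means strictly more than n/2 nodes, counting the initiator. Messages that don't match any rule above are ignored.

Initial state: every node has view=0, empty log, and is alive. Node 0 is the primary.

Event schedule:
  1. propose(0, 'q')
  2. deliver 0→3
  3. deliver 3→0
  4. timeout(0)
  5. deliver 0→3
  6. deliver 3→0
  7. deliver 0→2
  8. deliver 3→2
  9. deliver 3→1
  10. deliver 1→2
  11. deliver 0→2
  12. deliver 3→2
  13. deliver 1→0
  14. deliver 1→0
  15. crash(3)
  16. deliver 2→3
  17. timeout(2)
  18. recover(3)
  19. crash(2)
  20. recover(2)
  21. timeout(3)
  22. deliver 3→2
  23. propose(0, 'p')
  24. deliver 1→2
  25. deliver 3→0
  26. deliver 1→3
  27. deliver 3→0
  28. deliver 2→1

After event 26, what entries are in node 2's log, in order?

q

[1] propose(0,'q') → ∅
[2] deliver 0→3 → N3(back v0 [q])
[3] deliver 3→0 → ∅
[4] timeout(0) → N0(back v1 [-])
[5] deliver 0→3 → N3(back v1 [q])
[6] deliver 3→0 → ∅
[7] deliver 0→2 → N2(back v0 [q])
[8] deliver 3→2 → ∅
[9] deliver 3→1 → ∅
[10] deliver 1→2 → ∅
[11] deliver 0→2 → N2(back v1 [q])
[12] deliver 3→2 → ∅
[13] deliver 1→0 → ∅
[14] deliver 1→0 → ∅
[15] crash(3) → N3(✗back v1 [q])
[16] deliver 2→3 → ∅
[17] timeout(2) → N2(prim v2 [q])
[18] recover(3) → N3(back v1 [q])
[19] crash(2) → N2(✗prim v2 [q])
[20] recover(2) → N2(prim v2 [q])
[21] timeout(3) → N3(back v2 [q])
[22] deliver 3→2 → ∅
[23] propose(0,'p') → ∅
[24] deliver 1→2 → ∅
[25] deliver 3→0 → N0(back v2 [-])
[26] deliver 1→3 → ∅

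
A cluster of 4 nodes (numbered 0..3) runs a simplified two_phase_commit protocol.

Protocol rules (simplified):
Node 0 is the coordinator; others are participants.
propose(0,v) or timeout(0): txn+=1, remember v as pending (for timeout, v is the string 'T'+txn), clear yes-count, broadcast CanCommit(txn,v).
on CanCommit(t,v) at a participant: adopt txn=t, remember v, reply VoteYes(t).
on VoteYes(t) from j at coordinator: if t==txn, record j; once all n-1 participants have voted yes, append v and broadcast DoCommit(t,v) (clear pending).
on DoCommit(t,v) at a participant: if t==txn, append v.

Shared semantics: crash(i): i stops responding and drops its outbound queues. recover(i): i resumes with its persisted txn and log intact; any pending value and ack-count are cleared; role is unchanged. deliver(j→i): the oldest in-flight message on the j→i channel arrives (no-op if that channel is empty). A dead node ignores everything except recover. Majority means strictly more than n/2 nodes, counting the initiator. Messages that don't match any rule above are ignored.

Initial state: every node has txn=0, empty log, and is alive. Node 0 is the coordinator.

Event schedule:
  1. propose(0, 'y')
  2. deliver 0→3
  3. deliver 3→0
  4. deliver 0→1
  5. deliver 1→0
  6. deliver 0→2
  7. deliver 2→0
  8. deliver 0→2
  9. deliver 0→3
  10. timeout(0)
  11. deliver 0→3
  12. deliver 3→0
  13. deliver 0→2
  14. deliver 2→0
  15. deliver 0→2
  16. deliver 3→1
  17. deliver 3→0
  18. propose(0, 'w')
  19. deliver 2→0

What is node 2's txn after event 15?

e1 propose(0,'y'): 0[coor,t=1,-]
e2 deliver 0→3: 3[part,t=1,-]
e3 deliver 3→0: ·
e4 deliver 0→1: 1[part,t=1,-]
e5 deliver 1→0: ·
e6 deliver 0→2: 2[part,t=1,-]
e7 deliver 2→0: 0[coor,t=1,y]
e8 deliver 0→2: 2[part,t=1,y]
e9 deliver 0→3: 3[part,t=1,y]
e10 timeout(0): 0[coor,t=2,y]
e11 deliver 0→3: 3[part,t=2,y]
e12 deliver 3→0: ·
e13 deliver 0→2: 2[part,t=2,y]
e14 deliver 2→0: ·
e15 deliver 0→2: ·

2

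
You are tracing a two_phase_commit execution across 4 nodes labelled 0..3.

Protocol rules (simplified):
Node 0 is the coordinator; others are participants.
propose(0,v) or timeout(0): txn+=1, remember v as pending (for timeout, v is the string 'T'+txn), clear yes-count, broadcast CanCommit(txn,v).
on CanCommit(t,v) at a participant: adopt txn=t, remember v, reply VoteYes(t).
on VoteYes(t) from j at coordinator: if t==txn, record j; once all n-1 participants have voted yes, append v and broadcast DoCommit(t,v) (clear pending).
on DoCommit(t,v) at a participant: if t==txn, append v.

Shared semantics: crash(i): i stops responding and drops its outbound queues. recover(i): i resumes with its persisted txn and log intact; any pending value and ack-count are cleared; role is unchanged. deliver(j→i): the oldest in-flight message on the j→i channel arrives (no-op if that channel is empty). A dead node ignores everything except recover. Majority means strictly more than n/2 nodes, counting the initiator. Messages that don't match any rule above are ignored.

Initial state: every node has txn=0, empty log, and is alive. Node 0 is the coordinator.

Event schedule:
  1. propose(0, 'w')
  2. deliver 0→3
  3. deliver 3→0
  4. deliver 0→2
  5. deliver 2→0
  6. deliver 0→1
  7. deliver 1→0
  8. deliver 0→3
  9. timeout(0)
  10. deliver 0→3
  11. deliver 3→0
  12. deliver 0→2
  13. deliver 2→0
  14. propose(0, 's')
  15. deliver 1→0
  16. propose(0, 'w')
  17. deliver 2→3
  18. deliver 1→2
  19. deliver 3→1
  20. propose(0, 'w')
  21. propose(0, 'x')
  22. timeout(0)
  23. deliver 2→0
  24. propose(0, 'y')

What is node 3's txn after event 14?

e1 propose(0,'w'): 0[coor,t=1,-]
e2 deliver 0→3: 3[part,t=1,-]
e3 deliver 3→0: ·
e4 deliver 0→2: 2[part,t=1,-]
e5 deliver 2→0: ·
e6 deliver 0→1: 1[part,t=1,-]
e7 deliver 1→0: 0[coor,t=1,w]
e8 deliver 0→3: 3[part,t=1,w]
e9 timeout(0): 0[coor,t=2,w]
e10 deliver 0→3: 3[part,t=2,w]
e11 deliver 3→0: ·
e12 deliver 0→2: 2[part,t=1,w]
e13 deliver 2→0: ·
e14 propose(0,'s'): 0[coor,t=3,w]

2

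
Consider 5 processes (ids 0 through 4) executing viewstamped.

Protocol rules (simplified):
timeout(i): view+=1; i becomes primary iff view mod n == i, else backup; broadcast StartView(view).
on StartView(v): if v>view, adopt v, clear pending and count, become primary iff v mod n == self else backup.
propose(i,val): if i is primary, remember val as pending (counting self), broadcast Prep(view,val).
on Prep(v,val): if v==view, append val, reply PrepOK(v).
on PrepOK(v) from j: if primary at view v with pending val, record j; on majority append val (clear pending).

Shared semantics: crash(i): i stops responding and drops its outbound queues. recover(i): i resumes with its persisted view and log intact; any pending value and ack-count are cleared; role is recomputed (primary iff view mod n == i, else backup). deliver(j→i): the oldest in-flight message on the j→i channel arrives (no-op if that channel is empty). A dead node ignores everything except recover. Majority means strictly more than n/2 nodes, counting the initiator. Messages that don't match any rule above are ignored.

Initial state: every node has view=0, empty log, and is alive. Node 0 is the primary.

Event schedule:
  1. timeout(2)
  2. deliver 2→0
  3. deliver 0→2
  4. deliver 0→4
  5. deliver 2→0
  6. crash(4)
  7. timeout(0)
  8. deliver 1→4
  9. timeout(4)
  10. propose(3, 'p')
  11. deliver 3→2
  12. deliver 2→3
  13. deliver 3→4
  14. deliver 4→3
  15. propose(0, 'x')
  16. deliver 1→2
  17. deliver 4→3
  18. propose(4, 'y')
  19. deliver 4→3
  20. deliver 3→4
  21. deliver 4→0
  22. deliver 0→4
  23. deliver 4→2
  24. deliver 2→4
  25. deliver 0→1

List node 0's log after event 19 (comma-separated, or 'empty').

empty

1. timeout(2):  <2:back v1 ->
2. deliver 2→0:  <0:back v1 ->
3. deliver 0→2:  nop
4. deliver 0→4:  nop
5. deliver 2→0:  nop
6. crash(4):  <4:✗back v0 ->
7. timeout(0):  <0:back v2 ->
8. deliver 1→4:  nop
9. timeout(4):  nop
10. propose(3,'p'):  nop
11. deliver 3→2:  nop
12. deliver 2→3:  <3:back v1 ->
13. deliver 3→4:  nop
14. deliver 4→3:  nop
15. propose(0,'x'):  nop
16. deliver 1→2:  nop
17. deliver 4→3:  nop
18. propose(4,'y'):  nop
19. deliver 4→3:  nop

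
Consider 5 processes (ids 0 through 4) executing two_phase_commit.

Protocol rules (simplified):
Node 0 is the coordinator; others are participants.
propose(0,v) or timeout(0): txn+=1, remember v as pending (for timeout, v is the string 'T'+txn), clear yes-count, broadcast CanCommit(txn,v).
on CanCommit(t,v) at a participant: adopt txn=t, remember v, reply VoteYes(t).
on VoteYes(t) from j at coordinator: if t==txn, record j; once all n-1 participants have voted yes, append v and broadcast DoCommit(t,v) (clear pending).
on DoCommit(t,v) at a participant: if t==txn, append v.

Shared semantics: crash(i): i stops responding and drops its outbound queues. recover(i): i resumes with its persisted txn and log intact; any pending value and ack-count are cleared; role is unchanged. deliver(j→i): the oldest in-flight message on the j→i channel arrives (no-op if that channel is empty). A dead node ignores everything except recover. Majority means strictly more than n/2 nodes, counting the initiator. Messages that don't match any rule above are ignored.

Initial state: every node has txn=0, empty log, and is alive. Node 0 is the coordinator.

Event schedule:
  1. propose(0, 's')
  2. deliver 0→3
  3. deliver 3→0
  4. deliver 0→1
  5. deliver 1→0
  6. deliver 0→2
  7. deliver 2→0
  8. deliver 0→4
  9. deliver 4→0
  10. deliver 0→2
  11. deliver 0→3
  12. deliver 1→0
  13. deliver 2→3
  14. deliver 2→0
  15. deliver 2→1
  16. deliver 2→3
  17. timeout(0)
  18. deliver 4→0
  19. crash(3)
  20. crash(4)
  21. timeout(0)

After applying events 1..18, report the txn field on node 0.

step 1 propose(0,'s'): 0={coor,t=1,log=-}
step 2 deliver 0→3: 3={part,t=1,log=-}
step 3 deliver 3→0: —
step 4 deliver 0→1: 1={part,t=1,log=-}
step 5 deliver 1→0: —
step 6 deliver 0→2: 2={part,t=1,log=-}
step 7 deliver 2→0: —
step 8 deliver 0→4: 4={part,t=1,log=-}
step 9 deliver 4→0: 0={coor,t=1,log=s}
step 10 deliver 0→2: 2={part,t=1,log=s}
step 11 deliver 0→3: 3={part,t=1,log=s}
step 12 deliver 1→0: —
step 13 deliver 2→3: —
step 14 deliver 2→0: —
step 15 deliver 2→1: —
step 16 deliver 2→3: —
step 17 timeout(0): 0={coor,t=2,log=s}
step 18 deliver 4→0: —

2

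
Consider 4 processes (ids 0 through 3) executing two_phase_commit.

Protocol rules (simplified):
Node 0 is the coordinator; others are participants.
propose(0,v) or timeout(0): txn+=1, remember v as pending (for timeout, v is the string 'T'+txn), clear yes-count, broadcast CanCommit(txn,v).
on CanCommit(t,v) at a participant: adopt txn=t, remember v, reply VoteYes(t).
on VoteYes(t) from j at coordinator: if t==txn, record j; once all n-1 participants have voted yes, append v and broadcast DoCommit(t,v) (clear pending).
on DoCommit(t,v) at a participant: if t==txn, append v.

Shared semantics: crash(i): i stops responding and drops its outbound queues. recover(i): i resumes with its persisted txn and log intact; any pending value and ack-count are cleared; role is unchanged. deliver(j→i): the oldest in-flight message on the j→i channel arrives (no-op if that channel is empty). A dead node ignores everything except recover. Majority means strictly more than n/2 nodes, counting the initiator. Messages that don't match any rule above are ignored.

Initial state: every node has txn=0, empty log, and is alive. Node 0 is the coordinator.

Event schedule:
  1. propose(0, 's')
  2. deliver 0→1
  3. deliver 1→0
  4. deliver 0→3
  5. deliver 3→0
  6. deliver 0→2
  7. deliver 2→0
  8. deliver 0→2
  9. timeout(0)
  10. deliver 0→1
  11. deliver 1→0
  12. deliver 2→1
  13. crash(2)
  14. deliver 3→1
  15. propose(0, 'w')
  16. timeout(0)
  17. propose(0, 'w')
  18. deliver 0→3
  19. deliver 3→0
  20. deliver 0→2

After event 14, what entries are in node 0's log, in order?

[1] propose(0,'s') → N0(coor t1 [-])
[2] deliver 0→1 → N1(part t1 [-])
[3] deliver 1→0 → ∅
[4] deliver 0→3 → N3(part t1 [-])
[5] deliver 3→0 → ∅
[6] deliver 0→2 → N2(part t1 [-])
[7] deliver 2→0 → N0(coor t1 [s])
[8] deliver 0→2 → N2(part t1 [s])
[9] timeout(0) → N0(coor t2 [s])
[10] deliver 0→1 → N1(part t1 [s])
[11] deliver 1→0 → ∅
[12] deliver 2→1 → ∅
[13] crash(2) → N2(✗part t1 [s])
[14] deliver 3→1 → ∅

s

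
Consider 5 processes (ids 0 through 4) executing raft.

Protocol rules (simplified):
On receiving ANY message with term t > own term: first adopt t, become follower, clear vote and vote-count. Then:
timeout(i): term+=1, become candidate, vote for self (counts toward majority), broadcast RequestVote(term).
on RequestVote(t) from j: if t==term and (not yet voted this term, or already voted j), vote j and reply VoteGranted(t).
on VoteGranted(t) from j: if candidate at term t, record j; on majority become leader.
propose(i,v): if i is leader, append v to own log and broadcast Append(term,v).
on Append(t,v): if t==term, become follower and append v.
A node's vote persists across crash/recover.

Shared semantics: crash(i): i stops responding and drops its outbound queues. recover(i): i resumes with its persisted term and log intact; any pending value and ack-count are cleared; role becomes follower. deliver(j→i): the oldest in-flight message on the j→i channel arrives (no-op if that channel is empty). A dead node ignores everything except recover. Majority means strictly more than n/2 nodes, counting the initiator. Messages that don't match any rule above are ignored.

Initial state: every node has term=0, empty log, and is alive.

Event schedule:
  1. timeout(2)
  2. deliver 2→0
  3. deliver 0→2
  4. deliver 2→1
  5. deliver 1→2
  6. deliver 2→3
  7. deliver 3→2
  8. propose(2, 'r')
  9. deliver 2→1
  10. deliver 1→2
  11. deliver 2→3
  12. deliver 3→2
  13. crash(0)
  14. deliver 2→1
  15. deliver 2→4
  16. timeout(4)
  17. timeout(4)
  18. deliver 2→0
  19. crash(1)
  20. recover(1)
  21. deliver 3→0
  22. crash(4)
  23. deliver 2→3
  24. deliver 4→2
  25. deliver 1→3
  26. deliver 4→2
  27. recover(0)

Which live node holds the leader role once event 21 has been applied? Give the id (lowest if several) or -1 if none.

[1] timeout(2) → N2(cand t1 [-])
[2] deliver 2→0 → N0(foll t1 [-])
[3] deliver 0→2 → ∅
[4] deliver 2→1 → N1(foll t1 [-])
[5] deliver 1→2 → N2(lead t1 [-])
[6] deliver 2→3 → N3(foll t1 [-])
[7] deliver 3→2 → ∅
[8] propose(2,'r') → N2(lead t1 [r])
[9] deliver 2→1 → N1(foll t1 [r])
[10] deliver 1→2 → ∅
[11] deliver 2→3 → N3(foll t1 [r])
[12] deliver 3→2 → ∅
[13] crash(0) → N0(✗foll t1 [-])
[14] deliver 2→1 → ∅
[15] deliver 2→4 → N4(foll t1 [-])
[16] timeout(4) → N4(cand t2 [-])
[17] timeout(4) → N4(cand t3 [-])
[18] deliver 2→0 → ∅
[19] crash(1) → N1(✗foll t1 [r])
[20] recover(1) → N1(foll t1 [r])
[21] deliver 3→0 → ∅

2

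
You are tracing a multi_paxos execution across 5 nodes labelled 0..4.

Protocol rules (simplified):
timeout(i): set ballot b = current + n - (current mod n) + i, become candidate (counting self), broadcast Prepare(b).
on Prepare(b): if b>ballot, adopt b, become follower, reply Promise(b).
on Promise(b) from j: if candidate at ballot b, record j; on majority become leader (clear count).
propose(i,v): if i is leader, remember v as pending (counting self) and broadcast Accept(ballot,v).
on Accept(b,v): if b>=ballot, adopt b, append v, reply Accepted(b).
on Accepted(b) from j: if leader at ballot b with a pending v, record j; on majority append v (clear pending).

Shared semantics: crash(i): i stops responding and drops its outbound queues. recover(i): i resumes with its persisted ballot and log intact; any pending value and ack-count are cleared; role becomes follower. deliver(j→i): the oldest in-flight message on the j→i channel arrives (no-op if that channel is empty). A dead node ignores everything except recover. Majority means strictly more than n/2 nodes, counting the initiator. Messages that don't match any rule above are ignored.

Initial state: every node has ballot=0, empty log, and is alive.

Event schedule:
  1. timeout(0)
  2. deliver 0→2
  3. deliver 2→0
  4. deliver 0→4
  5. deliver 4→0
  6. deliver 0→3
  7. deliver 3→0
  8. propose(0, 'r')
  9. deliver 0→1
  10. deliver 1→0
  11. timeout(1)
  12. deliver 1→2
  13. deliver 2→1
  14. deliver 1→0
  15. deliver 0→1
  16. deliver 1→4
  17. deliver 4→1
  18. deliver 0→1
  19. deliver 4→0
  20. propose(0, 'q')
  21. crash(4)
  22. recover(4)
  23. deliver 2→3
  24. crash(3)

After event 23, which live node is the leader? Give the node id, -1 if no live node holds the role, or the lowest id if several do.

[1] timeout(0) → N0(cand b5 [-])
[2] deliver 0→2 → N2(foll b5 [-])
[3] deliver 2→0 → ∅
[4] deliver 0→4 → N4(foll b5 [-])
[5] deliver 4→0 → N0(lead b5 [-])
[6] deliver 0→3 → N3(foll b5 [-])
[7] deliver 3→0 → ∅
[8] propose(0,'r') → ∅
[9] deliver 0→1 → N1(foll b5 [-])
[10] deliver 1→0 → ∅
[11] timeout(1) → N1(cand b11 [-])
[12] deliver 1→2 → N2(foll b11 [-])
[13] deliver 2→1 → ∅
[14] deliver 1→0 → N0(foll b11 [-])
[15] deliver 0→1 → ∅
[16] deliver 1→4 → N4(foll b11 [-])
[17] deliver 4→1 → N1(lead b11 [-])
[18] deliver 0→1 → ∅
[19] deliver 4→0 → ∅
[20] propose(0,'q') → ∅
[21] crash(4) → N4(✗foll b11 [-])
[22] recover(4) → N4(foll b11 [-])
[23] deliver 2→3 → ∅

1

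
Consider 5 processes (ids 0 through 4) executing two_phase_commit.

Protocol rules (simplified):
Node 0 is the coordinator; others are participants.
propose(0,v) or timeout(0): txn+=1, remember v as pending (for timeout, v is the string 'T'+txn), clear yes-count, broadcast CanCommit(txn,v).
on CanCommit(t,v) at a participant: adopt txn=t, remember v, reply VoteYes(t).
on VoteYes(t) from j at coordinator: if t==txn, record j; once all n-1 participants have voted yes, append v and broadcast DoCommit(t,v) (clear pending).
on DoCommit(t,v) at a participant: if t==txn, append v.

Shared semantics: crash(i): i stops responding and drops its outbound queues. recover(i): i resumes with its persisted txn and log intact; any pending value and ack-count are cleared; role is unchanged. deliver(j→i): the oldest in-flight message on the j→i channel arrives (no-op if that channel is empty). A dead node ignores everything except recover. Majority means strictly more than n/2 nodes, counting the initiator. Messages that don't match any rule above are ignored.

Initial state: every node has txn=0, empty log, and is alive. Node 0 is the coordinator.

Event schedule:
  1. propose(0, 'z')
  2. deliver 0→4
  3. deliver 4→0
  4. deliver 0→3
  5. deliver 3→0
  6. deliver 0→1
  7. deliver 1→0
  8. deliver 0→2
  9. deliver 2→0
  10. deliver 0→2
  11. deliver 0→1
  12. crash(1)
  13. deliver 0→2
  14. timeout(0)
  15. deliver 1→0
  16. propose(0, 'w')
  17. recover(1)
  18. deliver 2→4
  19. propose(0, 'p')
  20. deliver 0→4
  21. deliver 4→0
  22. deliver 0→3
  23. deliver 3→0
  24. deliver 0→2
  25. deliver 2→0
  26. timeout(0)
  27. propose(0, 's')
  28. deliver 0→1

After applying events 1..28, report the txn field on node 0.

6

1. propose(0,'z'):  <0:coor t1 ->
2. deliver 0→4:  <4:part t1 ->
3. deliver 4→0:  nop
4. deliver 0→3:  <3:part t1 ->
5. deliver 3→0:  nop
6. deliver 0→1:  <1:part t1 ->
7. deliver 1→0:  nop
8. deliver 0→2:  <2:part t1 ->
9. deliver 2→0:  <0:coor t1 z>
10. deliver 0→2:  <2:part t1 z>
11. deliver 0→1:  <1:part t1 z>
12. crash(1):  <1:✗part t1 z>
13. deliver 0→2:  nop
14. timeout(0):  <0:coor t2 z>
15. deliver 1→0:  nop
16. propose(0,'w'):  <0:coor t3 z>
17. recover(1):  <1:part t1 z>
18. deliver 2→4:  nop
19. propose(0,'p'):  <0:coor t4 z>
20. deliver 0→4:  <4:part t1 z>
21. deliver 4→0:  nop
22. deliver 0→3:  <3:part t1 z>
23. deliver 3→0:  nop
24. deliver 0→2:  <2:part t2 z>
25. deliver 2→0:  nop
26. timeout(0):  <0:coor t5 z>
27. propose(0,'s'):  <0:coor t6 z>
28. deliver 0→1:  <1:part t2 z>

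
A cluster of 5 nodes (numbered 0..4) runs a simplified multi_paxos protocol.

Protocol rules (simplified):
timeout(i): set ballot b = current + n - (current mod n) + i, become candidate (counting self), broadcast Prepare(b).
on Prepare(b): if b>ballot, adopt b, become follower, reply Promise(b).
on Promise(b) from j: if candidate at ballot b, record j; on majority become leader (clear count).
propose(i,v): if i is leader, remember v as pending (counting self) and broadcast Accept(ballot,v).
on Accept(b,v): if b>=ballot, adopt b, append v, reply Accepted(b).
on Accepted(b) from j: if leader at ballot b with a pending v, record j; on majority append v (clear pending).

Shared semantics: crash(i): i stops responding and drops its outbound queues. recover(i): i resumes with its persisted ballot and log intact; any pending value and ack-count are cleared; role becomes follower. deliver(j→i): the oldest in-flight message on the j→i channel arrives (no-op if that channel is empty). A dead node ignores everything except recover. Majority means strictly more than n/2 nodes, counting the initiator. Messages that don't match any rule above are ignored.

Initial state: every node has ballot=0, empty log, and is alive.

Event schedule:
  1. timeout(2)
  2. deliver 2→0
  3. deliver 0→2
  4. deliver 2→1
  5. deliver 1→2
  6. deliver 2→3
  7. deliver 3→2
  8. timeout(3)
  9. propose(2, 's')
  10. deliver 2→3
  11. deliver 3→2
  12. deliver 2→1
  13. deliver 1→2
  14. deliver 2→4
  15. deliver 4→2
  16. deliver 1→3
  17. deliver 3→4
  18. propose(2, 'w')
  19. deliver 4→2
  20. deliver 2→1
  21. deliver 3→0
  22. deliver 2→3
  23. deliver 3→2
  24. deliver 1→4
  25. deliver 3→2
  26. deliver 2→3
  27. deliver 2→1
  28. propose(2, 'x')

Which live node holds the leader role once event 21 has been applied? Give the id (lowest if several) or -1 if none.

-1

[1] timeout(2) → N2(cand b7 [-])
[2] deliver 2→0 → N0(foll b7 [-])
[3] deliver 0→2 → ∅
[4] deliver 2→1 → N1(foll b7 [-])
[5] deliver 1→2 → N2(lead b7 [-])
[6] deliver 2→3 → N3(foll b7 [-])
[7] deliver 3→2 → ∅
[8] timeout(3) → N3(cand b13 [-])
[9] propose(2,'s') → ∅
[10] deliver 2→3 → ∅
[11] deliver 3→2 → N2(foll b13 [-])
[12] deliver 2→1 → N1(foll b7 [s])
[13] deliver 1→2 → ∅
[14] deliver 2→4 → N4(foll b7 [-])
[15] deliver 4→2 → ∅
[16] deliver 1→3 → ∅
[17] deliver 3→4 → N4(foll b13 [-])
[18] propose(2,'w') → ∅
[19] deliver 4→2 → ∅
[20] deliver 2→1 → ∅
[21] deliver 3→0 → N0(foll b13 [-])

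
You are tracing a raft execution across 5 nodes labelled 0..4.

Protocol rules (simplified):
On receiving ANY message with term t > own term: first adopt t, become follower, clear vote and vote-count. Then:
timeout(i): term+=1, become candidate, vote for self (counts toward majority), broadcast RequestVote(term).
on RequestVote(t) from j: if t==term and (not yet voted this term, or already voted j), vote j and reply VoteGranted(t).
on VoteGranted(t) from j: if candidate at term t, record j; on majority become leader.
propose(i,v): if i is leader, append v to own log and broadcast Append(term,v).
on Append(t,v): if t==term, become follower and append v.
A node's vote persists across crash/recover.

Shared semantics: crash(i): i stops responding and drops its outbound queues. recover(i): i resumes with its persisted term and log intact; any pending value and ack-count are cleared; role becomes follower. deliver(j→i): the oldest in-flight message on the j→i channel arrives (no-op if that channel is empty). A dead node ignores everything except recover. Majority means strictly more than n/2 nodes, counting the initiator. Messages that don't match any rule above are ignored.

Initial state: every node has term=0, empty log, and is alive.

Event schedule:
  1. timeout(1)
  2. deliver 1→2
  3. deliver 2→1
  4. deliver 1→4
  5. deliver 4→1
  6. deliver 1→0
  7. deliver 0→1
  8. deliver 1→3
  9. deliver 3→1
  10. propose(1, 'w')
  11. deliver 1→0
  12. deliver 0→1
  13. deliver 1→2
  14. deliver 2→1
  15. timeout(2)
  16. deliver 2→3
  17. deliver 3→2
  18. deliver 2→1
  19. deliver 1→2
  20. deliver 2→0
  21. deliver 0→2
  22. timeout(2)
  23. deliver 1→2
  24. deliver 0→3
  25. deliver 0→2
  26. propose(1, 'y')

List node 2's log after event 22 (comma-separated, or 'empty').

w

after 1 — timeout(1): n1:cand/t1/[-]
after 2 — deliver 1→2: n2:foll/t1/[-]
after 3 — deliver 2→1: ·
after 4 — deliver 1→4: n4:foll/t1/[-]
after 5 — deliver 4→1: n1:lead/t1/[-]
after 6 — deliver 1→0: n0:foll/t1/[-]
after 7 — deliver 0→1: ·
after 8 — deliver 1→3: n3:foll/t1/[-]
after 9 — deliver 3→1: ·
after 10 — propose(1,'w'): n1:lead/t1/[w]
after 11 — deliver 1→0: n0:foll/t1/[w]
after 12 — deliver 0→1: ·
after 13 — deliver 1→2: n2:foll/t1/[w]
after 14 — deliver 2→1: ·
after 15 — timeout(2): n2:cand/t2/[w]
after 16 — deliver 2→3: n3:foll/t2/[-]
after 17 — deliver 3→2: ·
after 18 — deliver 2→1: n1:foll/t2/[w]
after 19 — deliver 1→2: n2:lead/t2/[w]
after 20 — deliver 2→0: n0:foll/t2/[w]
after 21 — deliver 0→2: ·
after 22 — timeout(2): n2:cand/t3/[w]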